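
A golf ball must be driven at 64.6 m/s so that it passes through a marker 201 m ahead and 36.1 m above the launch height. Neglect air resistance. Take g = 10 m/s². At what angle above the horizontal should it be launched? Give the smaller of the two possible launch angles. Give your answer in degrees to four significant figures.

Trajectory: y = x tanθ − g x² (1 + tan²θ)/(2v₀²). With x = 201, y = 36.1, v₀ = 64.6, g = 10.0:
48.41 tan²θ − 201 tanθ + (84.51) = 0.
tanθ = [201 ± √(201² − 4 × 48.41 × (84.51))] / (2 × 48.41) = (201 ± 155.0) / 96.81, giving tanθ = 0.4747 or 3.678.
θ = 25.39° or 74.79°; the smaller is 25.39°.

25.39°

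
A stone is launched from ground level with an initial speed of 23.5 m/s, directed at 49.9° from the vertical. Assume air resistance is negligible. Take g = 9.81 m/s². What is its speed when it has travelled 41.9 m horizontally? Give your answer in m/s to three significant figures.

Horizontal component vₓ = 23.50 sin 49.9° = 17.98 m/s; vertical v_y0 = 23.50 cos 49.9° = 15.14 m/s.
x = vₓ t ⇒ t = 41.9/17.98 = 2.331 s.
Vertical velocity there: v_y = v_y0 − g t = 15.14 − 9.81 × 2.331 = −7.730 m/s.
Speed: √(vₓ² + v_y²) = √(17.98² + 7.730²) = 19.57 m/s.

19.6 m/s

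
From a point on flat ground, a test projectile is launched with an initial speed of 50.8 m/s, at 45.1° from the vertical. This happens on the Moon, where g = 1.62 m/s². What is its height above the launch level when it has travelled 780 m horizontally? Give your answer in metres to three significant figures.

397 m

Resolve: vₓ = 50.80 sin 45.1° = 35.98 m/s and v_y0 = 50.80 cos 45.1° = 35.86 m/s.
At x = 780 m, t = x/vₓ = 780/35.98 = 21.68 s.
Height: y = v_y0 t − ½ g t² = 35.86 × 21.68 − 0.8100 × 21.68² = 777.3 − 380.6 = 396.7 m.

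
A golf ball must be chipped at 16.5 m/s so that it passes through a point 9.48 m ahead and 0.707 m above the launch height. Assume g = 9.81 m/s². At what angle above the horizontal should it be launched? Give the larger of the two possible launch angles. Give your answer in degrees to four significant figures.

Trajectory: y = x tanθ − g x² (1 + tan²θ)/(2v₀²). With x = 9.48, y = 0.707, v₀ = 16.5, g = 9.81:
1.619 tan²θ − 9.48 tanθ + (2.326) = 0.
tanθ = [9.48 ± √(9.48² − 4 × 1.619 × (2.326))] / (2 × 1.619) = (9.48 ± 8.649) / 3.238, giving tanθ = 0.2566 or 5.598.
θ = 14.39° or 79.87°; the larger is 79.87°.

79.87°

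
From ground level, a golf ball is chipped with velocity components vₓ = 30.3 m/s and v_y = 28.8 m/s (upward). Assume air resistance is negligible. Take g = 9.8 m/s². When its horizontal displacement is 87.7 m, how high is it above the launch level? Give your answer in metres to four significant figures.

x = vₓ t ⇒ t = 87.7/30.30 = 2.894 s.
Height: y = v_y0 t − ½ g t² = 28.80 × 2.894 − 4.900 × 2.894² = 83.36 − 41.05 = 42.31 m.

42.31 m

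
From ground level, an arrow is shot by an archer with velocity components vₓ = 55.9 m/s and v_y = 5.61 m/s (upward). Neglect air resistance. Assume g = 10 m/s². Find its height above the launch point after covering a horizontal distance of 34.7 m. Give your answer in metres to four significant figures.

x = vₓ t ⇒ t = 34.7/55.90 = 0.6208 s.
Height: y = v_y0 t − ½ g t² = 5.610 × 0.6208 − 5.000 × 0.6208² = 3.482 − 1.927 = 1.556 m.

1.556 m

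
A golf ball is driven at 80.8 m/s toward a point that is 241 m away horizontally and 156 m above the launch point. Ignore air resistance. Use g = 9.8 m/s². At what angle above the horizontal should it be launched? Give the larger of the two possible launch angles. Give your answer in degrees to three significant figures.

Trajectory: y = x tanθ − g x² (1 + tan²θ)/(2v₀²). With x = 241, y = 156, v₀ = 80.8, g = 9.80:
43.59 tan²θ − 241 tanθ + (199.6) = 0.
tanθ = [241 ± √(241² − 4 × 43.59 × (199.6))] / (2 × 43.59) = (241 ± 152.6) / 87.18, giving tanθ = 1.014 or 4.514.
θ = 45.41° or 77.51°; the larger is 77.51°.

77.5°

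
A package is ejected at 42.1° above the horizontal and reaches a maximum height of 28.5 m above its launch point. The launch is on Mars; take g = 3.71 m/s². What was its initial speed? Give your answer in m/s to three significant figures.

At the peak v_y = 0, so v_y0 = √(2gH) = √(2 × 3.71 × 28.5) = 14.54 m/s.
v_y0 = v₀ sin θ ⇒ v₀ = 14.54 / sin 42.1° = 21.69 m/s.

21.7 m/s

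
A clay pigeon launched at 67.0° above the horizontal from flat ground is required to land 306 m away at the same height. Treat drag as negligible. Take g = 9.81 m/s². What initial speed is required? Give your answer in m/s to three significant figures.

64.6 m/s

Level-ground range: R = v₀² sin(2θ)/g, so v₀ = √(gR / sin 2θ).
v₀ = √(9.81 × 306 / sin 134.0°) = √(3002 / 0.7193) = √4173.1 = 64.60 m/s.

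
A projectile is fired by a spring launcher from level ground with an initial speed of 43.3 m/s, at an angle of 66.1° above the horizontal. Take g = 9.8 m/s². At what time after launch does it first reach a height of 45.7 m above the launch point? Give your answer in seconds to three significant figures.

Resolve: vₓ = 43.30 cos 66.1° = 17.54 m/s and v_y0 = 43.30 sin 66.1° = 39.59 m/s.
Set y = v_y0 t − ½ g t² = 45.7: 4.900 t² − 39.59 t + 45.7 = 0.
Quadratic formula: t = (39.59 ± √671.43) / 9.80 = (39.59 ± 25.91) / 9.80 → t = 1.395 s or 6.684 s.
The first (ascending) time is 1.395 s.

1.40 s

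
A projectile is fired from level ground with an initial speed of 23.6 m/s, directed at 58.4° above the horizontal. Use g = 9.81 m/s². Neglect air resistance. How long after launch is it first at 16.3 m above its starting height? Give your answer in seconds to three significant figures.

1.11 s

vₓ = 23.60 cos 58.4° = 12.37 m/s; v_y0 = 23.60 sin 58.4° = 20.10 m/s.
Set y = v_y0 t − ½ g t² = 16.3: 4.905 t² − 20.10 t + 16.3 = 0.
t = [20.10 ± √(20.10² − 2·9.81·16.3)] / 9.81 = (20.10 ± 9.178) / 9.81, so t = 1.113 s or t = 2.985 s.
The first (ascending) time is 1.113 s.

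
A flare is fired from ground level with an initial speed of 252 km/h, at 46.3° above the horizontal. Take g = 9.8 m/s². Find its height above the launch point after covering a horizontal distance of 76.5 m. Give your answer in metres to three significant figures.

Convert: 252 km/h = 252/3.6 = 70.00 m/s.
Resolve: vₓ = 70.00 cos 46.3° = 48.36 m/s and v_y0 = 70.00 sin 46.3° = 50.61 m/s.
x = vₓ t ⇒ t = 76.5/48.36 = 1.582 s.
Height: y = v_y0 t − ½ g t² = 50.61 × 1.582 − 4.900 × 1.582² = 80.05 − 12.26 = 67.79 m.

67.8 m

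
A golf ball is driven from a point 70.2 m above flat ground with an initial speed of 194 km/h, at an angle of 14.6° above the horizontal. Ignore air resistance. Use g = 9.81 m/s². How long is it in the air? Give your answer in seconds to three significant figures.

5.41 s

Convert: 194 km/h = 194/3.6 = 53.89 m/s.
Horizontal component vₓ = 53.89 cos 14.6° = 52.15 m/s; vertical v_y0 = 53.89 sin 14.6° = 13.58 m/s.
Vertical motion (up positive, ground at y = 0): 4.905 t² − (13.58) t − 70.2 = 0, so t = (13.58 + √(13.58² + 2·9.81·70.2)) / 9.81 = (13.58 + 39.52) / 9.81 = 5.413 s.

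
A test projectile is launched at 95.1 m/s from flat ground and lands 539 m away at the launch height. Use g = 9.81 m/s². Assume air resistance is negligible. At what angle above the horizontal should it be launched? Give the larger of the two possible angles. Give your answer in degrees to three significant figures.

72.1°

R = v₀² sin 2θ / g gives sin 2θ = gR/v₀² = 9.81·539/95.1² = 0.5847.
2θ = 35.78° or 180° − 35.78° = 144.2°, so θ = 17.89° or 72.11°.
The larger angle is 72.11°.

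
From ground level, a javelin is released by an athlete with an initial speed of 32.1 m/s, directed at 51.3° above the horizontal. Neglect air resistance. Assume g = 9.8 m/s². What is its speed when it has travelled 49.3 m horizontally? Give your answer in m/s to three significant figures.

Components: vₓ = 32.10 cos 51.3° = 20.07 m/s, v_y0 = 32.10 sin 51.3° = 25.05 m/s.
x = vₓ t ⇒ t = 49.3/20.07 = 2.456 s.
Vertical velocity there: v_y = v_y0 − g t = 25.05 − 9.80 × 2.456 = 0.9794 m/s.
Speed: √(vₓ² + v_y²) = √(20.07² + 0.9794²) = 20.09 m/s.

20.1 m/s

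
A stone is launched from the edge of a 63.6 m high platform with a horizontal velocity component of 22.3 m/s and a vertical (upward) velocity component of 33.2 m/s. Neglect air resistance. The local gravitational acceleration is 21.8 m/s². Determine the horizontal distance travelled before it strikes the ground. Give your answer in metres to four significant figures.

97.64 m

Vertical motion (up positive, ground at y = 0): 10.90 t² − (33.20) t − 63.6 = 0, so t = (33.20 + √(33.20² + 2·21.8·63.6)) / 21.8 = (33.20 + 62.25) / 21.8 = 4.378 s.
Horizontal distance: R = vₓ t = 22.30 × 4.378 = 97.64 m.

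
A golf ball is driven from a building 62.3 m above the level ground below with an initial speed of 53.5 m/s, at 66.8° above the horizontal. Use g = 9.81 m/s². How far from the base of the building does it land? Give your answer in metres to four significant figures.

Resolve: vₓ = 53.50 cos 66.8° = 21.08 m/s and v_y0 = 53.50 sin 66.8° = 49.17 m/s.
Vertical motion (up positive, ground at y = 0): 4.905 t² − (49.17) t − 62.3 = 0, so t = (49.17 + √(49.17² + 2·9.81·62.3)) / 9.81 = (49.17 + 60.34) / 9.81 = 11.16 s.
Horizontal distance: R = vₓ t = 21.08 × 11.16 = 235.3 m.

235.3 m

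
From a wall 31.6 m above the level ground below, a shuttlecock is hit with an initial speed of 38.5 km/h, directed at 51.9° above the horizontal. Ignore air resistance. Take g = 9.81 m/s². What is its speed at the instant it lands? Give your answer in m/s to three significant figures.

27.1 m/s

Convert: 38.5 km/h = 38.5/3.6 = 10.69 m/s.
Resolve: vₓ = 10.69 cos 51.9° = 6.599 m/s and v_y0 = 10.69 sin 51.9° = 8.416 m/s.
Vertical motion (up positive, ground at y = 0): 4.905 t² − (8.416) t − 31.6 = 0, so t = (8.416 + √(8.416² + 2·9.81·31.6)) / 9.81 = (8.416 + 26.28) / 9.81 = 3.537 s.
Vertical velocity at impact: v_y = v_y0 − g t = 8.416 − 9.81 × 3.537 = −26.28 m/s.
Speed: |v| = √(vₓ² + v_y²) = √(6.599² + 26.28²) = 27.10 m/s.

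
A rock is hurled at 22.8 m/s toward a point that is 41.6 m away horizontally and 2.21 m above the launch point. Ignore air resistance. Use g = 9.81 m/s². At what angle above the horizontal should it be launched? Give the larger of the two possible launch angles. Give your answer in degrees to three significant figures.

Trajectory: y = x tanθ − g x² (1 + tan²θ)/(2v₀²). With x = 41.6, y = 2.21, v₀ = 22.8, g = 9.81:
16.33 tan²θ − 41.6 tanθ + (18.54) = 0.
tanθ = [41.6 ± √(41.6² − 4 × 16.33 × (18.54))] / (2 × 16.33) = (41.6 ± 22.80) / 32.66, giving tanθ = 0.5758 or 1.972.
θ = 29.93° or 63.11°; the larger is 63.11°.

63.1°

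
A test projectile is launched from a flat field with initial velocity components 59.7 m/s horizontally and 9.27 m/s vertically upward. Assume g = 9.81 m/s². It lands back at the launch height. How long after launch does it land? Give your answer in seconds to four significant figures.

Landing at launch height ⇒ T = 2 v_y0 / g = 2 × 9.270 / 9.81 = 1.890 s.

1.890 s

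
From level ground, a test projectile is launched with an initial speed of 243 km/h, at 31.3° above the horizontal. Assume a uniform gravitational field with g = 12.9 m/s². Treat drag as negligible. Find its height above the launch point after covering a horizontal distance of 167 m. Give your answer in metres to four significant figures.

Convert: 243 km/h = 243/3.6 = 67.50 m/s.
Components: vₓ = 67.50 cos 31.3° = 57.68 m/s, v_y0 = 67.50 sin 31.3° = 35.07 m/s.
Time to reach x = 167 m: t = x/vₓ = 167/57.68 = 2.895 s.
Height: y = v_y0 t − ½ g t² = 35.07 × 2.895 − 6.450 × 2.895² = 101.5 − 54.08 = 47.46 m.

47.46 m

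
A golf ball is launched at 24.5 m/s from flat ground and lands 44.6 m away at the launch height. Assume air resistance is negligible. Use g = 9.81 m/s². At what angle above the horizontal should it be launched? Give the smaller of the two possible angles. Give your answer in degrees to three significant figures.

23.4°

From R = (v₀²/g) sin 2θ: sin 2θ = 9.81 × 44.6 / 600.25 = 0.7289.
2θ = 46.79° or 180° − 46.79° = 133.2°, so θ = 23.40° or 66.60°.
The smaller angle is 23.40°.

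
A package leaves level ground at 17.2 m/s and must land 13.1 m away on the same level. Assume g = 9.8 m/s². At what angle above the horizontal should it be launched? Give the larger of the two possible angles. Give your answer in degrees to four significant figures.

Level-ground range R = v₀² sin(2θ)/g ⇒ sin(2θ) = gR/v₀² = 9.80 × 13.1 / 17.2² = 0.4340.
2θ = 25.72° or 180° − 25.72° = 154.3°, so θ = 12.86° or 77.14°.
The larger angle is 77.14°.

77.14°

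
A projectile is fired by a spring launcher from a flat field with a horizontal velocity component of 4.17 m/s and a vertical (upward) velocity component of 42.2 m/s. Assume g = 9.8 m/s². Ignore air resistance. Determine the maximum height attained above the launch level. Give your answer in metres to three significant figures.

Maximum height: H = v_y0² / (2g) = 42.20² / (2 × 9.80) = 90.86 m.

90.9 m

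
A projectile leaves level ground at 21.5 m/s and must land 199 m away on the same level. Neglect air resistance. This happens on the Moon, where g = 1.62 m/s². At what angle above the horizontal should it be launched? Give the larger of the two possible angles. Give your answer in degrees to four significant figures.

67.89°

From R = (v₀²/g) sin 2θ: sin 2θ = 1.62 × 199 / 462.25 = 0.6974.
2θ = 44.22° or 180° − 44.22° = 135.8°, so θ = 22.11° or 67.89°.
The larger angle is 67.89°.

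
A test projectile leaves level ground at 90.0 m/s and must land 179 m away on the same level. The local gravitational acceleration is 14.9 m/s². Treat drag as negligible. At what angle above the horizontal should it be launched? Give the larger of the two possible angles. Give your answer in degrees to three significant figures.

Level-ground range R = v₀² sin(2θ)/g ⇒ sin(2θ) = gR/v₀² = 14.9 × 179 / 90.0² = 0.3293.
2θ = 19.22° or 180° − 19.22° = 160.8°, so θ = 9.612° or 80.39°.
The larger angle is 80.39°.

80.4°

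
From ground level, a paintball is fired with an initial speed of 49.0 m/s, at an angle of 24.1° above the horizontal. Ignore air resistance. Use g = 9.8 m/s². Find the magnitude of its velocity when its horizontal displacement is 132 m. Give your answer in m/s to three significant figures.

45.6 m/s

Components: vₓ = 49.00 cos 24.1° = 44.73 m/s, v_y0 = 49.00 sin 24.1° = 20.01 m/s.
x = vₓ t ⇒ t = 132/44.73 = 2.951 s.
Vertical velocity there: v_y = v_y0 − g t = 20.01 − 9.80 × 2.951 = −8.913 m/s.
Speed: √(vₓ² + v_y²) = √(44.73² + 8.913²) = 45.61 m/s.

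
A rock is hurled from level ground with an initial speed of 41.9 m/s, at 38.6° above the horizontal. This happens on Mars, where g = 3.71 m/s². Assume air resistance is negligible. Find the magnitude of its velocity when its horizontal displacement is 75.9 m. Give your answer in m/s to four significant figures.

vₓ = 41.90 cos 38.6° = 32.75 m/s; v_y0 = 41.90 sin 38.6° = 26.14 m/s.
At x = 75.9 m, t = x/vₓ = 75.9/32.75 = 2.318 s.
Vertical velocity there: v_y = v_y0 − g t = 26.14 − 3.71 × 2.318 = 17.54 m/s.
Speed: √(vₓ² + v_y²) = √(32.75² + 17.54²) = 37.15 m/s.

37.15 m/s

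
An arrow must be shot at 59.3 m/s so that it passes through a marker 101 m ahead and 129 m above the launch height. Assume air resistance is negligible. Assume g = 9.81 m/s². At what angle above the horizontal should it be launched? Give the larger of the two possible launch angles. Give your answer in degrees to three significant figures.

79.0°

Trajectory: y = x tanθ − g x² (1 + tan²θ)/(2v₀²). With x = 101, y = 129, v₀ = 59.3, g = 9.81:
14.23 tan²θ − 101 tanθ + (143.2) = 0.
tanθ = [101 ± √(101² − 4 × 14.23 × (143.2))] / (2 × 14.23) = (101 ± 45.27) / 28.46, giving tanθ = 1.958 or 5.140.
θ = 62.95° or 78.99°; the larger is 78.99°.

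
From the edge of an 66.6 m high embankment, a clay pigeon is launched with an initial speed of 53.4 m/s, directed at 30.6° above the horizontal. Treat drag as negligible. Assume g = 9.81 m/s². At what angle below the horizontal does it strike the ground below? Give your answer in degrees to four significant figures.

Horizontal component vₓ = 53.40 cos 30.6° = 45.96 m/s; vertical v_y0 = 53.40 sin 30.6° = 27.18 m/s.
With up positive and y = 0 at the ground: y(t) = 66.6 + (27.18) t − 4.905 t². Setting y = 0 and taking the positive root: t = [27.18 + √(27.18² + 2·9.81·66.6)] / 9.81 = (27.18 + 45.23) / 9.81 = 7.381 s.
At impact: v_y = v_y0 − g t = −45.23 m/s; vₓ = 45.96 m/s.
Angle below horizontal: arctan(|v_y|/vₓ) = arctan(45.23/45.96) = 44.54°.

44.54°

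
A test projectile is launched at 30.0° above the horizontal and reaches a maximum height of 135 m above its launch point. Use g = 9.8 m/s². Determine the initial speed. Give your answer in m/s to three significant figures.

At the peak v_y = 0, so v_y0 = √(2gH) = √(2 × 9.80 × 135) = 51.44 m/s.
v_y0 = v₀ sin θ ⇒ v₀ = 51.44 / sin 30.0° = 102.9 m/s.

103 m/s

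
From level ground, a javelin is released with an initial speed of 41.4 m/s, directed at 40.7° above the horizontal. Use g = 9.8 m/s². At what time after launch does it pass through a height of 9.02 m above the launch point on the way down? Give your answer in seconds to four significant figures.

5.152 s

vₓ = 41.40 cos 40.7° = 31.39 m/s; v_y0 = 41.40 sin 40.7° = 27.00 m/s.
Height y(t) = 27.00 t − 4.900 t² = 9.02 gives 4.900 t² − 27.00 t + 9.02 = 0.
Quadratic formula: t = (27.00 ± √552.04) / 9.80 = (27.00 ± 23.50) / 9.80 → t = 0.3573 s or 5.152 s.
The descending-branch root is 5.152 s.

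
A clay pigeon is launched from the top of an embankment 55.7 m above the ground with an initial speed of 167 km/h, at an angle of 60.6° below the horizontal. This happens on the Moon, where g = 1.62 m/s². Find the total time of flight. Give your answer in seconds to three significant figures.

1.34 s

Convert: 167 km/h = 167/3.6 = 46.39 m/s.
Horizontal component vₓ = 46.39 cos 60.6° = 22.77 m/s; vertical v_y0 = −40.41 m/s (downward).
The projectile lands when y = 55.7 + (−40.41) t − ½·1.62·t² = 0. Positive root: t = (−40.41 + √(40.41² + 2·1.62·55.7)) / 1.62 = (−40.41 + 42.59) / 1.62 = 1.342 s.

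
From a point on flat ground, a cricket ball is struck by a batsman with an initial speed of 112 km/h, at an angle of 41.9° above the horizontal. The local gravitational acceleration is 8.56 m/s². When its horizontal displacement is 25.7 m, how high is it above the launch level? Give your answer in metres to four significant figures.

Convert: 112 km/h = 112/3.6 = 31.11 m/s.
Horizontal component vₓ = 31.11 cos 41.9° = 23.16 m/s; vertical v_y0 = 31.11 sin 41.9° = 20.78 m/s.
x = vₓ t ⇒ t = 25.7/23.16 = 1.110 s.
Height: y = v_y0 t − ½ g t² = 20.78 × 1.110 − 4.280 × 1.110² = 23.06 − 5.272 = 17.79 m.

17.79 m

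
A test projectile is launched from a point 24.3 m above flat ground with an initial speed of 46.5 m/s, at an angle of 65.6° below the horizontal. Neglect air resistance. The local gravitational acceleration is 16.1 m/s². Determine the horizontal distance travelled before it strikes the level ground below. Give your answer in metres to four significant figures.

10.03 m

Resolve: vₓ = 46.50 cos 65.6° = 19.21 m/s and v_y0 = −42.35 m/s (downward).
Vertical motion (up positive, ground at y = 0): 8.050 t² − (−42.35) t − 24.3 = 0, so t = (−42.35 + √(42.35² + 2·16.1·24.3)) / 16.1 = (−42.35 + 50.75) / 16.1 = 0.5220 s.
Horizontal distance: R = vₓ t = 19.21 × 0.5220 = 10.03 m.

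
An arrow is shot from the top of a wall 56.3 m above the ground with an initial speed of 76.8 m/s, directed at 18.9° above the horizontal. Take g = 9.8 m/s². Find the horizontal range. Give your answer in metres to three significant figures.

Components: vₓ = 76.80 cos 18.9° = 72.66 m/s, v_y0 = 76.80 sin 18.9° = 24.88 m/s.
With up positive and y = 0 at the ground: y(t) = 56.3 + (24.88) t − 4.900 t². Setting y = 0 and taking the positive root: t = [24.88 + √(24.88² + 2·9.80·56.3)] / 9.80 = (24.88 + 41.50) / 9.80 = 6.773 s.
Horizontal distance: R = vₓ t = 72.66 × 6.773 = 492.1 m.

492 m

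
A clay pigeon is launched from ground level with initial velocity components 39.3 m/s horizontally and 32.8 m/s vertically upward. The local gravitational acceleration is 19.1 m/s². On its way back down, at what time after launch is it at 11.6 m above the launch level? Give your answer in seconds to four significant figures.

Set y = v_y0 t − ½ g t² = 11.6: 9.550 t² − 32.80 t + 11.6 = 0.
Quadratic formula: t = (32.80 ± √632.72) / 19.1 = (32.80 ± 25.15) / 19.1 → t = 0.4003 s or 3.034 s.
The descending-branch root is 3.034 s.

3.034 s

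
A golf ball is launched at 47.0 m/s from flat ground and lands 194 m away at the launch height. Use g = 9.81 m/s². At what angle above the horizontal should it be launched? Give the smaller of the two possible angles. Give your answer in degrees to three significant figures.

29.7°

R = v₀² sin 2θ / g gives sin 2θ = gR/v₀² = 9.81·194/47.0² = 0.8615.
2θ = 59.49° or 180° − 59.49° = 120.5°, so θ = 29.74° or 60.26°.
The smaller angle is 29.74°.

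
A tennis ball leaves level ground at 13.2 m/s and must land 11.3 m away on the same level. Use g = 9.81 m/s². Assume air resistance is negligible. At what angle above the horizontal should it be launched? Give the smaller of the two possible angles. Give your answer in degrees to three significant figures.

R = v₀² sin 2θ / g gives sin 2θ = gR/v₀² = 9.81·11.3/13.2² = 0.6362.
2θ = 39.51° or 180° − 39.51° = 140.5°, so θ = 19.75° or 70.25°.
The smaller angle is 19.75°.

19.8°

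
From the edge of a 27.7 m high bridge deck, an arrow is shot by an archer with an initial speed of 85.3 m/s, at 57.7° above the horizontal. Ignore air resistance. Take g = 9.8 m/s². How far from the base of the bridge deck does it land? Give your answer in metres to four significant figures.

687.8 m

Components: vₓ = 85.30 cos 57.7° = 45.58 m/s, v_y0 = 85.30 sin 57.7° = 72.10 m/s.
With up positive and y = 0 at the ground: y(t) = 27.7 + (72.10) t − 4.900 t². Setting y = 0 and taking the positive root: t = [72.10 + √(72.10² + 2·9.80·27.7)] / 9.80 = (72.10 + 75.77) / 9.80 = 15.09 s.
Horizontal distance: R = vₓ t = 45.58 × 15.09 = 687.8 m.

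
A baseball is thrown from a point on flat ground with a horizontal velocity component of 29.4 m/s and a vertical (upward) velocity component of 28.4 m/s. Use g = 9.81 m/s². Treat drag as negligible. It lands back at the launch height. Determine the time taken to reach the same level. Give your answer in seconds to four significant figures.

Time of flight on level ground: T = 2 v_y0 / g = 2 × 28.40 / 9.81 = 5.790 s.

5.790 s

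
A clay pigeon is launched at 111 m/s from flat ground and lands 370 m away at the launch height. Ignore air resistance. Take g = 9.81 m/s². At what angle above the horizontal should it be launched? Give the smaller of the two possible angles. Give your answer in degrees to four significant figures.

8.567°

R = v₀² sin 2θ / g gives sin 2θ = gR/v₀² = 9.81·370/111² = 0.2946.
2θ = 17.13° or 180° − 17.13° = 162.9°, so θ = 8.567° or 81.43°.
The smaller angle is 8.567°.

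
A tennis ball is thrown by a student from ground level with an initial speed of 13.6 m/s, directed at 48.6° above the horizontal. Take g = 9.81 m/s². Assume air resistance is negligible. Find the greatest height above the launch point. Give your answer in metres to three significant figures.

5.30 m

Horizontal component vₓ = 13.60 cos 48.6° = 8.994 m/s; vertical v_y0 = 13.60 sin 48.6° = 10.20 m/s.
Maximum height: H = v_y0² / (2g) = 10.20² / (2 × 9.81) = 5.304 m.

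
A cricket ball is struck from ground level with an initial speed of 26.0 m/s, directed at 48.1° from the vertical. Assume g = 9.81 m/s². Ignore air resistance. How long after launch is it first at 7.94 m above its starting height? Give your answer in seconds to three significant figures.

Components: vₓ = 26.00 sin 48.1° = 19.35 m/s, v_y0 = 26.00 cos 48.1° = 17.36 m/s.
Set y = v_y0 t − ½ g t² = 7.94: 4.905 t² − 17.36 t + 7.94 = 0.
t = [17.36 ± √(17.36² − 2·9.81·7.94)] / 9.81 = (17.36 ± 12.07) / 9.81, so t = 0.5395 s or t = 3.000 s.
The first (ascending) time is 0.5395 s.

0.539 s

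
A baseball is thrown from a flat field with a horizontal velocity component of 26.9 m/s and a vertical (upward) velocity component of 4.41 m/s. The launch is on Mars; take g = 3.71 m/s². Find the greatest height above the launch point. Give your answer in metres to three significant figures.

2.62 m

At the apex v_y = 0, so H = v_y0²/(2g) = 4.410²/7.420 = 2.621 m.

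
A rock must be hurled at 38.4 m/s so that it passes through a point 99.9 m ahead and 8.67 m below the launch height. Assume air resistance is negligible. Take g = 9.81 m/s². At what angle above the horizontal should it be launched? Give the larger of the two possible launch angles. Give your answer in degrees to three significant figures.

69.9°

Trajectory: y = x tanθ − g x² (1 + tan²θ)/(2v₀²). With x = 99.9, y = −8.67, v₀ = 38.4, g = 9.81:
33.20 tan²θ − 99.9 tanθ + (24.53) = 0.
tanθ = [99.9 ± √(99.9² − 4 × 33.20 × (24.53))] / (2 × 33.20) = (99.9 ± 81.99) / 66.40, giving tanθ = 0.2697 or 2.740.
θ = 15.09° or 69.95°; the larger is 69.95°.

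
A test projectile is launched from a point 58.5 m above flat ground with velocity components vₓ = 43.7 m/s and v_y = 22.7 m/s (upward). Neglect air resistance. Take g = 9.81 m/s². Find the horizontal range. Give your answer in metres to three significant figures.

283 m

Vertical motion (up positive, ground at y = 0): 4.905 t² − (22.70) t − 58.5 = 0, so t = (22.70 + √(22.70² + 2·9.81·58.5)) / 9.81 = (22.70 + 40.78) / 9.81 = 6.471 s.
Horizontal distance: R = vₓ t = 43.70 × 6.471 = 282.8 m.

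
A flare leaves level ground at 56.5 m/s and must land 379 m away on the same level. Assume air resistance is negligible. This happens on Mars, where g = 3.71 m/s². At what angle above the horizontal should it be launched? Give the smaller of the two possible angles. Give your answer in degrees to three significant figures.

R = v₀² sin 2θ / g gives sin 2θ = gR/v₀² = 3.71·379/56.5² = 0.4405.
2θ = 26.13° or 180° − 26.13° = 153.9°, so θ = 13.07° or 76.93°.
The smaller angle is 13.07°.

13.1°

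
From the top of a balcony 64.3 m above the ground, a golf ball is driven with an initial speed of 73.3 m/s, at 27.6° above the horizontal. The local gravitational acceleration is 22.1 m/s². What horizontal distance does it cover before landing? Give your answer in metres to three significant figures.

vₓ = 73.30 cos 27.6° = 64.96 m/s; v_y0 = 73.30 sin 27.6° = 33.96 m/s.
Vertical motion (up positive, ground at y = 0): 11.05 t² − (33.96) t − 64.3 = 0, so t = (33.96 + √(33.96² + 2·22.1·64.3)) / 22.1 = (33.96 + 63.21) / 22.1 = 4.397 s.
Horizontal distance: R = vₓ t = 64.96 × 4.397 = 285.6 m.

286 m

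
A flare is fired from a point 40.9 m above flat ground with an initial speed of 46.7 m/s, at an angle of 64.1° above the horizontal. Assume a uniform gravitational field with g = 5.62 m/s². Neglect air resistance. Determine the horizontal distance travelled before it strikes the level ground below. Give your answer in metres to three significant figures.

324 m

Horizontal component vₓ = 46.70 cos 64.1° = 20.40 m/s; vertical v_y0 = 46.70 sin 64.1° = 42.01 m/s.
With up positive and y = 0 at the ground: y(t) = 40.9 + (42.01) t − 2.810 t². Setting y = 0 and taking the positive root: t = [42.01 + √(42.01² + 2·5.62·40.9)] / 5.62 = (42.01 + 47.16) / 5.62 = 15.87 s.
Horizontal distance: R = vₓ t = 20.40 × 15.87 = 323.7 m.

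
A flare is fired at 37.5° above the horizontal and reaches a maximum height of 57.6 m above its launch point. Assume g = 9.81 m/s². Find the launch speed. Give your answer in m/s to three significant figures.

At the peak v_y = 0, so v_y0 = √(2gH) = √(2 × 9.81 × 57.6) = 33.62 m/s.
v_y0 = v₀ sin θ ⇒ v₀ = 33.62 / sin 37.5° = 55.22 m/s.

55.2 m/s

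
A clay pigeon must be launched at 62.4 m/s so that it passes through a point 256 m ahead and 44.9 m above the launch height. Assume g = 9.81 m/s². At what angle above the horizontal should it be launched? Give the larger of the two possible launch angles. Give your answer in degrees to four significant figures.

Trajectory: y = x tanθ − g x² (1 + tan²θ)/(2v₀²). With x = 256, y = 44.9, v₀ = 62.4, g = 9.81:
82.56 tan²θ − 256 tanθ + (127.5) = 0.
tanθ = [256 ± √(256² − 4 × 82.56 × (127.5))] / (2 × 82.56) = (256 ± 153.1) / 165.1, giving tanθ = 0.6231 or 2.478.
θ = 31.93° or 68.02°; the larger is 68.02°.

68.02°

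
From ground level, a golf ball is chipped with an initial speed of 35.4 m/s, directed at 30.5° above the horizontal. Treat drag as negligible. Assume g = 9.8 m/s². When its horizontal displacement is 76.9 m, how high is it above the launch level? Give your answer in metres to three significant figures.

Horizontal component vₓ = 35.40 cos 30.5° = 30.50 m/s; vertical v_y0 = 35.40 sin 30.5° = 17.97 m/s.
Time to reach x = 76.9 m: t = x/vₓ = 76.9/30.50 = 2.521 s.
Height: y = v_y0 t − ½ g t² = 17.97 × 2.521 − 4.900 × 2.521² = 45.30 − 31.15 = 14.15 m.

14.2 m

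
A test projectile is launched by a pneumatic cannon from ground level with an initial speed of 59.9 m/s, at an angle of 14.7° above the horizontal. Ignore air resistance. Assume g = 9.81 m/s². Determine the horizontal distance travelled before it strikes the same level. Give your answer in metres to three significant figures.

180 m

Components: vₓ = 59.90 cos 14.7° = 57.94 m/s, v_y0 = 59.90 sin 14.7° = 15.20 m/s.
Flight time T = 2 v_y0 / g = 3.099 s.
Range: R = vₓ T = 57.94 × 3.099 = 179.5 m.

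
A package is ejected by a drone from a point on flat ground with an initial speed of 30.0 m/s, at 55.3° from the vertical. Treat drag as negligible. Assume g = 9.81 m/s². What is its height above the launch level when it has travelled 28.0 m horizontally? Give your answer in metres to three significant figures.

13.1 m

Components: vₓ = 30.00 sin 55.3° = 24.66 m/s, v_y0 = 30.00 cos 55.3° = 17.08 m/s.
At x = 28.0 m, t = x/vₓ = 28.0/24.66 = 1.135 s.
Height: y = v_y0 t − ½ g t² = 17.08 × 1.135 − 4.905 × 1.135² = 19.39 − 6.321 = 13.07 m.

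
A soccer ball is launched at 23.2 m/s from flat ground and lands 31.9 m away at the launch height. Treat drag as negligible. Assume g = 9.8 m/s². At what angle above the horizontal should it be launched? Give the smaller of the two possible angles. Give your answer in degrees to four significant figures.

From R = (v₀²/g) sin 2θ: sin 2θ = 9.80 × 31.9 / 538.24 = 0.5808.
2θ = 35.51° or 180° − 35.51° = 144.5°, so θ = 17.75° or 72.25°.
The smaller angle is 17.75°.

17.75°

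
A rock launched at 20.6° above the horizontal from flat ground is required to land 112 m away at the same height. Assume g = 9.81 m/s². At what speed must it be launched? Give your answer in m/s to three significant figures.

40.8 m/s

Level-ground range: R = v₀² sin(2θ)/g, so v₀ = √(gR / sin 2θ).
v₀ = √(9.81 × 112 / sin 41.20°) = √(1099 / 0.6587) = √1668.0 = 40.84 m/s.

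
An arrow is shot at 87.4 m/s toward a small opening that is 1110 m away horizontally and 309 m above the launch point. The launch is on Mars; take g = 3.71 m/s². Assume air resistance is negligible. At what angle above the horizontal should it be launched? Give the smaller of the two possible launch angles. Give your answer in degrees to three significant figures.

33.8°

Trajectory: y = x tanθ − g x² (1 + tan²θ)/(2v₀²). With x = 1110, y = 309, v₀ = 87.4, g = 3.71:
299.2 tan²θ − 1110 tanθ + (608.2) = 0.
tanθ = [1110 ± √(1110² − 4 × 299.2 × (608.2))] / (2 × 299.2) = (1110 ± 710.1) / 598.4, giving tanθ = 0.6683 or 3.042.
θ = 33.76° or 71.80°; the smaller is 33.76°.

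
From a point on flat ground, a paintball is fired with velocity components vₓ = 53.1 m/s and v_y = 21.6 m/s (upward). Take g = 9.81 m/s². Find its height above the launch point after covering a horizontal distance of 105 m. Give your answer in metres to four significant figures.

x = vₓ t ⇒ t = 105/53.10 = 1.977 s.
Height: y = v_y0 t − ½ g t² = 21.60 × 1.977 − 4.905 × 1.977² = 42.71 − 19.18 = 23.53 m.

23.53 m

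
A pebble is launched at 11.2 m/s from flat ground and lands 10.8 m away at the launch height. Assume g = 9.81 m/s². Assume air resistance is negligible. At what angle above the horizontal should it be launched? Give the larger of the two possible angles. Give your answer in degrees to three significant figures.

Level-ground range R = v₀² sin(2θ)/g ⇒ sin(2θ) = gR/v₀² = 9.81 × 10.8 / 11.2² = 0.8446.
2θ = 57.63° or 180° − 57.63° = 122.4°, so θ = 28.82° or 61.18°.
The larger angle is 61.18°.

61.2°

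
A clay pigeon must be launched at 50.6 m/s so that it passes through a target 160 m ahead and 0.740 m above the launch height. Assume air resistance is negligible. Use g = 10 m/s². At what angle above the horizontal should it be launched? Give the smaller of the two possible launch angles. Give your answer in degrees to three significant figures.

Trajectory: y = x tanθ − g x² (1 + tan²θ)/(2v₀²). With x = 160, y = 0.740, v₀ = 50.6, g = 10.0:
49.99 tan²θ − 160 tanθ + (50.73) = 0.
tanθ = [160 ± √(160² − 4 × 49.99 × (50.73))] / (2 × 49.99) = (160 ± 124.3) / 99.99, giving tanθ = 0.3569 or 2.844.
θ = 19.64° or 70.62°; the smaller is 19.64°.

19.6°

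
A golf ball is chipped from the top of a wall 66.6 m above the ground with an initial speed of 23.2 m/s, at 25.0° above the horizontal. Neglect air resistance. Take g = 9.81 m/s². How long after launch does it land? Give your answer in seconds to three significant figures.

4.82 s

vₓ = 23.20 cos 25.0° = 21.03 m/s; v_y0 = 23.20 sin 25.0° = 9.805 m/s.
With up positive and y = 0 at the ground: y(t) = 66.6 + (9.805) t − 4.905 t². Setting y = 0 and taking the positive root: t = [9.805 + √(9.805² + 2·9.81·66.6)] / 9.81 = (9.805 + 37.45) / 9.81 = 4.817 s.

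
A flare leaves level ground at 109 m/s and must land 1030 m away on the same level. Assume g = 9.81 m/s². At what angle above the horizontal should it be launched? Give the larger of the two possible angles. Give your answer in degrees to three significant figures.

From R = (v₀²/g) sin 2θ: sin 2θ = 9.81 × 1030 / 11881 = 0.8505.
2θ = 58.26° or 180° − 58.26° = 121.7°, so θ = 29.13° or 60.87°.
The larger angle is 60.87°.

60.9°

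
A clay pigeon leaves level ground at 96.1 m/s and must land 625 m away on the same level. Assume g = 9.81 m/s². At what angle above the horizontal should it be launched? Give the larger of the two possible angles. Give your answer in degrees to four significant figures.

69.20°

Level-ground range R = v₀² sin(2θ)/g ⇒ sin(2θ) = gR/v₀² = 9.81 × 625 / 96.1² = 0.6639.
2θ = 41.60° or 180° − 41.60° = 138.4°, so θ = 20.80° or 69.20°.
The larger angle is 69.20°.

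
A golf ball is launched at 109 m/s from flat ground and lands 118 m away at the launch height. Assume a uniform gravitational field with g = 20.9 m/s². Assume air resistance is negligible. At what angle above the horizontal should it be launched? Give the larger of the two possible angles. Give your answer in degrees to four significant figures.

84.01°

From R = (v₀²/g) sin 2θ: sin 2θ = 20.9 × 118 / 11881 = 0.2076.
2θ = 11.98° or 180° − 11.98° = 168.0°, so θ = 5.990° or 84.01°.
The larger angle is 84.01°.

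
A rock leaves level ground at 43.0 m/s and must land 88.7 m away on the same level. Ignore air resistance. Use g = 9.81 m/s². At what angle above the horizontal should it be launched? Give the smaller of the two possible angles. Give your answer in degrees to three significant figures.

14.0°

Level-ground range R = v₀² sin(2θ)/g ⇒ sin(2θ) = gR/v₀² = 9.81 × 88.7 / 43.0² = 0.4706.
2θ = 28.07° or 180° − 28.07° = 151.9°, so θ = 14.04° or 75.96°.
The smaller angle is 14.04°.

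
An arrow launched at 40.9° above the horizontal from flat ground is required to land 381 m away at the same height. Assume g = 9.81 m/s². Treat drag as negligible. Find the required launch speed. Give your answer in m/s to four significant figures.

61.45 m/s

Level-ground range: R = v₀² sin(2θ)/g, so v₀ = √(gR / sin 2θ).
v₀ = √(9.81 × 381 / sin 81.80°) = √(3738 / 0.9898) = √3776.2 = 61.45 m/s.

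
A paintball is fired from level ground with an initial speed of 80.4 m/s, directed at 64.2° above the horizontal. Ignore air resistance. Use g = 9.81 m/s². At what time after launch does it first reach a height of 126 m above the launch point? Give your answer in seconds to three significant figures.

Resolve: vₓ = 80.40 cos 64.2° = 34.99 m/s and v_y0 = 80.40 sin 64.2° = 72.39 m/s.
Set y = v_y0 t − ½ g t² = 126: 4.905 t² − 72.39 t + 126 = 0.
t = [72.39 ± √(72.39² − 2·9.81·126)] / 9.81 = (72.39 ± 52.61) / 9.81, so t = 2.016 s or t = 12.74 s.
The first (ascending) time is 2.016 s.

2.02 s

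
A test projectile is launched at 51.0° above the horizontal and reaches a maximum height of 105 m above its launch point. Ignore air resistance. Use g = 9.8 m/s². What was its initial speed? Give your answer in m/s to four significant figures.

58.37 m/s

At the peak v_y = 0, so v_y0 = √(2gH) = √(2 × 9.80 × 105) = 45.37 m/s.
v_y0 = v₀ sin θ ⇒ v₀ = 45.37 / sin 51.0° = 58.37 m/s.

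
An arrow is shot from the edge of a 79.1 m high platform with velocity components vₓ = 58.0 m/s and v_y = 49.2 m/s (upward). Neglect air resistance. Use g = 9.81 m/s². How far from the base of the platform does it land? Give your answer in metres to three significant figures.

664 m

The projectile lands when y = 79.1 + (49.20) t − ½·9.81·t² = 0. Positive root: t = (49.20 + √(49.20² + 2·9.81·79.1)) / 9.81 = (49.20 + 63.03) / 9.81 = 11.44 s.
Horizontal distance: R = vₓ t = 58.00 × 11.44 = 663.5 m.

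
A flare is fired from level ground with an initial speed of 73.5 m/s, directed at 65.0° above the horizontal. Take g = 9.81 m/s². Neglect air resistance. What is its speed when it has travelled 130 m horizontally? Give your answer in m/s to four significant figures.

40.23 m/s

vₓ = 73.50 cos 65.0° = 31.06 m/s; v_y0 = 73.50 sin 65.0° = 66.61 m/s.
At x = 130 m, t = x/vₓ = 130/31.06 = 4.185 s.
Vertical velocity there: v_y = v_y0 − g t = 66.61 − 9.81 × 4.185 = 25.56 m/s.
Speed: √(vₓ² + v_y²) = √(31.06² + 25.56²) = 40.23 m/s.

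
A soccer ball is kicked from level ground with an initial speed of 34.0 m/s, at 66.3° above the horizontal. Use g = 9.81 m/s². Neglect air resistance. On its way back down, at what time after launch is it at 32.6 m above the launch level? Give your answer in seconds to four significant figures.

Resolve: vₓ = 34.00 cos 66.3° = 13.67 m/s and v_y0 = 34.00 sin 66.3° = 31.13 m/s.
Set y = v_y0 t − ½ g t² = 32.6: 4.905 t² − 31.13 t + 32.6 = 0.
t = [31.13 ± √(31.13² − 2·9.81·32.6)] / 9.81 = (31.13 ± 18.16) / 9.81, so t = 1.323 s or t = 5.024 s.
The descending-branch root is 5.024 s.

5.024 s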